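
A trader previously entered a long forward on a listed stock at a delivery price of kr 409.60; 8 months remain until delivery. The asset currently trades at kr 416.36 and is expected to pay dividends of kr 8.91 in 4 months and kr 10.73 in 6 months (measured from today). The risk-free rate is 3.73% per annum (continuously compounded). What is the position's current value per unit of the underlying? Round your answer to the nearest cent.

-kr 2.51

PV(remaining dividends) I = 8.91·e^(−0.0373·4/12) + 10.73·e^(−0.0373·6/12) = 19.3316
Current forward F = (S − I)·e^(rT) = (416.36 − 19.3316)·e^(0.0373·8/12) = 397.0284 × 1.025178 = 407.0248
Value (long) = (F − K)·e^(−rT) = (407.0248 − 409.60) × 0.975440 = -2.5120
Value = -kr 2.51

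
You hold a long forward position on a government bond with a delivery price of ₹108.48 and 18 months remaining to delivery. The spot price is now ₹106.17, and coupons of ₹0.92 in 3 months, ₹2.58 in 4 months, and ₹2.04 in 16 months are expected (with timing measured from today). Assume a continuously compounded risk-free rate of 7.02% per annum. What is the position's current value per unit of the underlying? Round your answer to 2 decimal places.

PV(remaining coupons) I = 0.92·e^(−0.0702·3/12) + 2.58·e^(−0.0702·4/12) + 2.04·e^(−0.0702·16/12) = 5.2820
Current forward F = (S − I)·e^(rT) = (106.17 − 5.2820)·e^(0.0702·18/12) = 100.8880 × 1.111044 = 112.0910
Value (long) = (F − K)·e^(−rT) = (112.0910 − 108.48) × 0.900054 = 3.2501
Value = ₹3.25

₹3.25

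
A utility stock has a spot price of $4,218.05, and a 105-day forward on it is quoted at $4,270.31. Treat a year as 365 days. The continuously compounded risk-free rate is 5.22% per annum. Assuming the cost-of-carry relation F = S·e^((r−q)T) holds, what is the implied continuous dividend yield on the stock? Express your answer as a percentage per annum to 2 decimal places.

From F = S·e^((r−q)T): (r − q) = ln(F/S)/T
ln(4270.31/4218.05) = ln(1.012390) = 0.012314
(r − q) = 0.012314 / (105/365) = 0.042806
q = r − ln(F/S)/T = 0.0522 − 0.042806 = 0.009394
q = 0.94%

0.94%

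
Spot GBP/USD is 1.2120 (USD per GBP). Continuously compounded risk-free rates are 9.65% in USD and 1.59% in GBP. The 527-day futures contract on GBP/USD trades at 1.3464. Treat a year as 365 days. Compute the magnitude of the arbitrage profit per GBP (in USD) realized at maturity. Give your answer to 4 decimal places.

Fair futures: F* = S·e^(carry·T), with carry = (r_USD − r_GBP) = 0.0965 − 0.0159 = 0.0806
F* = 1.2120 · e^(0.0806 × 527/365) = 1.2120 · e^0.116373 = 1.2120 × 1.123415 = 1.3616
Market 1.3464 < fair 1.3616: forward underpriced → reverse cash-and-carry (short spot, go long the forward).
At maturity, profit = |F_mkt − F*| = |1.3464 − 1.3616| = 0.0152 per GBP (in USD)

0.0152 per GBP (in USD)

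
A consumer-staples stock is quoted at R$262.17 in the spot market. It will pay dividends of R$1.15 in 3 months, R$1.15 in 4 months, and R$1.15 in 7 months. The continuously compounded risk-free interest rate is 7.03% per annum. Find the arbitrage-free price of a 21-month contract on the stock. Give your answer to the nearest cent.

R$292.69

PV(dividends) I = 1.15·e^(−0.0703·3/12) + 1.15·e^(−0.0703·4/12) + 1.15·e^(−0.0703·7/12)
I = 1.1300 + 1.1234 + 1.1038 = 3.3572
F = (S − I)·e^(rT) = (262.17 − 3.3572) · e^(0.0703·21/12)
= 258.8128 · e^0.123025 = 258.8128 × 1.130913 = R$292.69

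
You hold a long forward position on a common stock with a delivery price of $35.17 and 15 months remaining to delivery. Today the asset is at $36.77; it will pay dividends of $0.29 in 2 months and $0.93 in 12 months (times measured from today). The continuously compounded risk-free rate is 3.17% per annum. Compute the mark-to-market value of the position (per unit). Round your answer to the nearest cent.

PV(remaining dividends) I = 0.29·e^(−0.0317·2/12) + 0.93·e^(−0.0317·12/12) = 1.1895
Current forward F = (S − I)·e^(rT) = (36.77 − 1.1895)·e^(0.0317·15/12) = 35.5805 × 1.040421 = 37.0187
Value (long) = (F − K)·e^(−rT) = (37.0187 − 35.17) × 0.961150 = 1.7769
Value = $1.78

$1.78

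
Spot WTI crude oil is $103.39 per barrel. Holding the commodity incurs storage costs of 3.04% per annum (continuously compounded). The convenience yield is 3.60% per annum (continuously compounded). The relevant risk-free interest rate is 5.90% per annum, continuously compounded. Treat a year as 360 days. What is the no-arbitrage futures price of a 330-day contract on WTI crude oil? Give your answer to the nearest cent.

Net carry = r + u − y = 0.0590 + 0.0304 − 0.0360 = 0.0534
F = S·e^((r+u−y)T) = 103.39 · e^(0.0534 × 330/360) = 103.39 · e^0.048950
= 103.39 × 1.050168 = $108.58 per barrel

$108.58 per barrel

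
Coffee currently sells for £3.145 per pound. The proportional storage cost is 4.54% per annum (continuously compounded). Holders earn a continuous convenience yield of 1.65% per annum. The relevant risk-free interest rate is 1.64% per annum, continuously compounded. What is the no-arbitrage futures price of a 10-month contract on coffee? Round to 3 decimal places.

Net carry = r + u − y = 0.0164 + 0.0454 − 0.0165 = 0.0453
F = S·e^((r+u−y)T) = 3.145 · e^(0.0453 × 10/12) = 3.145 · e^0.037750
= 3.145 × 1.038472 = £3.266 per pound

£3.266 per pound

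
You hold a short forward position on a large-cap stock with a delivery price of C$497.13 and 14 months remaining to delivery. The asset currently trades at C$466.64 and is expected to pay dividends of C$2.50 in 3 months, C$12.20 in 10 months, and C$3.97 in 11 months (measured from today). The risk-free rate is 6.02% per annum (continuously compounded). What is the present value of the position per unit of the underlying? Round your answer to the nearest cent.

C$14.60

PV(remaining dividends) I = 2.50·e^(−0.0602·3/12) + 12.20·e^(−0.0602·10/12) + 3.97·e^(−0.0602·11/12) = 17.8226
Current forward F = (S − I)·e^(rT) = (466.64 − 17.8226)·e^(0.0602·14/12) = 448.8174 × 1.072758 = 481.4725
Value (long) = (F − K)·e^(−rT) = (481.4725 − 497.13) × 0.932176 = -14.5955
Short position value = −(long value) = C$14.60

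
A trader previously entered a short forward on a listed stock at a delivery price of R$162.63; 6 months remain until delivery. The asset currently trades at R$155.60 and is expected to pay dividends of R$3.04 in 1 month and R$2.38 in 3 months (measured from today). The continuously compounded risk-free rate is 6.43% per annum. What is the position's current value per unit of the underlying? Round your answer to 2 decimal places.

R$7.25

PV(remaining dividends) I = 3.04·e^(−0.0643·1/12) + 2.38·e^(−0.0643·3/12) = 5.3658
Current forward F = (S − I)·e^(rT) = (155.60 − 5.3658)·e^(0.0643·6/12) = 150.2342 × 1.032672 = 155.1427
Value (long) = (F − K)·e^(−rT) = (155.1427 − 162.63) × 0.968361 = -7.2504
Short position value = −(long value) = R$7.25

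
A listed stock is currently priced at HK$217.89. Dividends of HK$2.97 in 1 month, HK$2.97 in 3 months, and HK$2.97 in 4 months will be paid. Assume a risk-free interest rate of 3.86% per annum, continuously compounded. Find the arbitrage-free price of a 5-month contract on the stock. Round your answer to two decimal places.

PV(dividends) I = 2.97·e^(−0.0386·1/12) + 2.97·e^(−0.0386·3/12) + 2.97·e^(−0.0386·4/12)
I = 2.9605 + 2.9415 + 2.9320 = 8.8340
F = (S − I)·e^(rT) = (217.89 − 8.8340) · e^(0.0386·5/12)
= 209.0560 · e^0.016083 = 209.0560 × 1.016213 = HK$212.45

HK$212.45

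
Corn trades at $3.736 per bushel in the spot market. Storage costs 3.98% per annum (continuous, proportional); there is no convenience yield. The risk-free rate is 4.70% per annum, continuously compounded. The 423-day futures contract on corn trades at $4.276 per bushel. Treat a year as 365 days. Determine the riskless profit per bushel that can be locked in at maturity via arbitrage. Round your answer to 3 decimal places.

$0.145 per bushel

Fair futures: F* = S·e^(carry·T), with carry = (r + u) = 0.0470 + 0.0398 = 0.0868
F* = 3.736 · e^(0.0868 × 423/365) = 3.736 · e^0.100593 = 3.736 × 1.105826 = $4.1314
Market $4.276 > fair $4.1314: forward overpriced → cash-and-carry (buy spot, short the forward).
At maturity, profit = |F_mkt − F*| = |4.276 − 4.1314| = $0.145 per bushel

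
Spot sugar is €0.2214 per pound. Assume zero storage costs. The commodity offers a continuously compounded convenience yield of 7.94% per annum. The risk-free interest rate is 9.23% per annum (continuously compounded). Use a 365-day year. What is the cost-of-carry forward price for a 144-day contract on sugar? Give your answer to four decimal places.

€0.2225 per pound

Net carry = r + u − y = 0.0923 + 0.0000 − 0.0794 = 0.0129
F = S·e^((r+u−y)T) = 0.2214 · e^(0.0129 × 144/365) = 0.2214 · e^0.005089
= 0.2214 × 1.005102 = €0.2225 per pound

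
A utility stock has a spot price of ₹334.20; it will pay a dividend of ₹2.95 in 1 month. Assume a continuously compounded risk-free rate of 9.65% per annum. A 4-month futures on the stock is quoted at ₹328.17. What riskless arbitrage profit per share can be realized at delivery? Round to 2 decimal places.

₹13.93 per share

PV(dividends) I = 2.95·e^(−0.0965·1/12) = 2.9264
Fair futures F* = (S − I)·e^(rT) = (334.20 − 2.9264)·e^0.032167 = 331.2736 × 1.032690 = 342.1029
Market ₹328.17 < fair 342.1029: forward underpriced → reverse cash-and-carry (short the stock, invest proceeds at r, pay the dividends, go long the forward).
Profit at T = |F_mkt − F*| = |328.17 − 342.1029| = ₹13.93 per share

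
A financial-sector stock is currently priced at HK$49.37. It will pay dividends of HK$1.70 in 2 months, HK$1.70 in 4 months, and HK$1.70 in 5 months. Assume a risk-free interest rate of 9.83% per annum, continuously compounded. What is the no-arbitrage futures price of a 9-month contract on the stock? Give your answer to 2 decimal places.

HK$47.82

PV(dividends) I = 1.70·e^(−0.0983·2/12) + 1.70·e^(−0.0983·4/12) + 1.70·e^(−0.0983·5/12)
I = 1.6724 + 1.6452 + 1.6318 = 4.9494
F = (S − I)·e^(rT) = (49.37 − 4.9494) · e^(0.0983·9/12)
= 44.4206 · e^0.073725 = 44.4206 × 1.076511 = HK$47.82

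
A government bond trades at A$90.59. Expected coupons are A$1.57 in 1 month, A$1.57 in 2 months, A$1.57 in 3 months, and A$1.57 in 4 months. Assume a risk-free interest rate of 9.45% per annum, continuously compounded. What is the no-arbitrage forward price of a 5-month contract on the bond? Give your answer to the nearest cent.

A$87.82

PV(coupons) I = 1.57·e^(−0.0945·1/12) + 1.57·e^(−0.0945·2/12) + 1.57·e^(−0.0945·3/12) + 1.57·e^(−0.0945·4/12)
I = 1.5577 + 1.5455 + 1.5333 + 1.5213 = 6.1578
F = (S − I)·e^(rT) = (90.59 − 6.1578) · e^(0.0945·5/12)
= 84.4322 · e^0.039375 = 84.4322 × 1.040160 = A$87.82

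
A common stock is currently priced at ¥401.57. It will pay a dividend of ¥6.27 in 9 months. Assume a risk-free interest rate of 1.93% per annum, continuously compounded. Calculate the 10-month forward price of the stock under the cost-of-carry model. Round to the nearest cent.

PV(dividends) I = 6.27·e^(−0.0193·9/12)
I = 6.1799
F = (S − I)·e^(rT) = (401.57 − 6.1799) · e^(0.0193·10/12)
= 395.3901 · e^0.016083 = 395.3901 × 1.016213 = ¥401.80

¥401.80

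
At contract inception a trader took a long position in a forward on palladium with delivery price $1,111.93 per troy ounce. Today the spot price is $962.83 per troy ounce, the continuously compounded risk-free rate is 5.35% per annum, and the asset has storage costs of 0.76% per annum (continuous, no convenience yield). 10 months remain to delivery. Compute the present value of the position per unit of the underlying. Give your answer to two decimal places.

Current fair forward for the remaining 10 months: F = S·e^((r + u)·T), (r + u) = 0.0535 + 0.0076 = 0.0611
F = 962.83 · e^(0.0611 × 10/12) = 962.83 × 1.052235 = 1013.1234
Value of long forward = (F − K)·e^(−rT) = (1013.1234 − 1111.93) · e^(−0.0535·10/12)
= -98.8066 × 0.956396 = -94.50

-$94.50 per troy ounce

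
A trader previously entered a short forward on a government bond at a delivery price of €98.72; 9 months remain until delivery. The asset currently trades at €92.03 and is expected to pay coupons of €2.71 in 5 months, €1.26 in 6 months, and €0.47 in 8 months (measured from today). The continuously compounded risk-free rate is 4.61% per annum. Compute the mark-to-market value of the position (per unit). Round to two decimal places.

PV(remaining coupons) I = 2.71·e^(−0.0461·5/12) + 1.26·e^(−0.0461·6/12) + 0.47·e^(−0.0461·8/12) = 4.3455
Current forward F = (S − I)·e^(rT) = (92.03 − 4.3455)·e^(0.0461·9/12) = 87.6845 × 1.035180 = 90.7692
Value (long) = (F − K)·e^(−rT) = (90.7692 − 98.72) × 0.966016 = -7.6806
Short position value = −(long value) = €7.68

€7.68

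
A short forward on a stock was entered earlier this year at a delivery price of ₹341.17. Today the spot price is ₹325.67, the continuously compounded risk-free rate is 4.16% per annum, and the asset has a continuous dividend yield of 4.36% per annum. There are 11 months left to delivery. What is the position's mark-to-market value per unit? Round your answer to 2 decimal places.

₹15.49

Current fair forward for the remaining 11 months: F = S·e^((r − q)·T), (r − q) = 0.0416 − 0.0436 = -0.0020
F = 325.67 · e^(-0.0020 × 11/12) = 325.67 × 0.998168 = 325.0734
Value of long forward = (F − K)·e^(−rT) = (325.0734 − 341.17) · e^(−0.0416·11/12)
= -16.0966 × 0.962585 = -15.49
Short position value = −(long value) = ₹15.49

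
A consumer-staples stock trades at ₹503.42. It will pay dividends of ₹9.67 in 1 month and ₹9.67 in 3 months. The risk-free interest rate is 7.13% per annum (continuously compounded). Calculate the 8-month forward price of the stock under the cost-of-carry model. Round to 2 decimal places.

₹507.88

PV(dividends) I = 9.67·e^(−0.0713·1/12) + 9.67·e^(−0.0713·3/12)
I = 9.6127 + 9.4992 = 19.1119
F = (S − I)·e^(rT) = (503.42 − 19.1119) · e^(0.0713·8/12)
= 484.3081 · e^0.047533 = 484.3081 × 1.048681 = ₹507.88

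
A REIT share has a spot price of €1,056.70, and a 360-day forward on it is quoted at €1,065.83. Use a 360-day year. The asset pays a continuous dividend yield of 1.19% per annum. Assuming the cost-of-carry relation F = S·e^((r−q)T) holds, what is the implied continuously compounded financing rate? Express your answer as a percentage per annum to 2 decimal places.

From F = S·e^((r−q)T): (r − q) = ln(F/S)/T
ln(1065.83/1056.70) = ln(1.008640) = 0.008603
(r − q) = 0.008603 / (360/360) = 0.008603
r = ln(F/S)/T + q = 0.008603 + 0.0119 = 0.020503
r = 2.05%

2.05%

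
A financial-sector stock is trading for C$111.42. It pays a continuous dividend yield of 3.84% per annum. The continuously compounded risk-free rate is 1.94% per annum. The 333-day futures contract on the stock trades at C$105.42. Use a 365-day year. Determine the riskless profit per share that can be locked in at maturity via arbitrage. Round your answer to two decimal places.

C$4.09 per share

Fair futures: F* = S·e^(carry·T), with carry = (r − q) = 0.0194 − 0.0384 = -0.0190
F* = 111.42 · e^(-0.0190 × 333/365) = 111.42 · e^-0.017334 = 111.42 × 0.982815 = C$109.5052
Market C$105.42 < fair C$109.5052: forward underpriced → reverse cash-and-carry (short spot, go long the forward).
At maturity, profit = |F_mkt − F*| = |105.42 − 109.5052| = C$4.09 per share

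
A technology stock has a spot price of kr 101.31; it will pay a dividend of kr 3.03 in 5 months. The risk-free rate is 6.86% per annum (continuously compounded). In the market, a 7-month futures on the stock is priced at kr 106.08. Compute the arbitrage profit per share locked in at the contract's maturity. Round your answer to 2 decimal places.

kr 3.70 per share

PV(dividends) I = 3.03·e^(−0.0686·5/12) = 2.9446
Fair futures F* = (S − I)·e^(rT) = (101.31 − 2.9446)·e^0.040017 = 98.3654 × 1.040828 = 102.3815
Market kr 106.08 > fair 102.3815: forward overpriced → cash-and-carry (borrow at r, buy the stock and collect the dividends, short the forward).
Profit at T = |F_mkt − F*| = |106.08 − 102.3815| = kr 3.70 per share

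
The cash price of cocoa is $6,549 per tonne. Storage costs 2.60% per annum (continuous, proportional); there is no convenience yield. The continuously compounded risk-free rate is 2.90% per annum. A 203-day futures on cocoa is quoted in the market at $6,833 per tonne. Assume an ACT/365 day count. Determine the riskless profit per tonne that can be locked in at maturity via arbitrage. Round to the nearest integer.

Fair futures: F* = S·e^(carry·T), with carry = (r + u) = 0.0290 + 0.0260 = 0.0550
F* = 6549 · e^(0.0550 × 203/365) = 6549 · e^0.030589 = 6549 × 1.031062 = $6752.4250
Market $6833 > fair $6752.4250: forward overpriced → cash-and-carry (buy spot, short the forward).
At maturity, profit = |F_mkt − F*| = |6833 − 6752.4250| = $81 per tonne

$81 per tonne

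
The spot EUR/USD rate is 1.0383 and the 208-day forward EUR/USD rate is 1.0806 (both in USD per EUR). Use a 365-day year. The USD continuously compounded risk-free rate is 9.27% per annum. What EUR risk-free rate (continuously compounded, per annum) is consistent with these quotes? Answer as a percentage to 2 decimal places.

F = S·e^((r_USD − r_EUR)T) ⇒ r_EUR = r_USD − ln(F/S)/T
ln(1.0806/1.0383) = 0.039932; /(208/365) = 0.070073
r_EUR = 0.0927 − 0.070073 = 0.022627
r_EUR = 2.26%

2.26%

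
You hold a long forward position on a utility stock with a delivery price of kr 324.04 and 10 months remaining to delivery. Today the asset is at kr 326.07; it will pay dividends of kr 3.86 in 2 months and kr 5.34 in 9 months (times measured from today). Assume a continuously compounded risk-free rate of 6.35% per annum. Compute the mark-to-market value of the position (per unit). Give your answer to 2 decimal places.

kr 9.82

PV(remaining dividends) I = 3.86·e^(−0.0635·2/12) + 5.34·e^(−0.0635·9/12) = 8.9110
Current forward F = (S − I)·e^(rT) = (326.07 − 8.9110)·e^(0.0635·10/12) = 317.1590 × 1.054342 = 334.3941
Value (long) = (F − K)·e^(−rT) = (334.3941 − 324.04) × 0.948459 = 9.8204
Value = kr 9.82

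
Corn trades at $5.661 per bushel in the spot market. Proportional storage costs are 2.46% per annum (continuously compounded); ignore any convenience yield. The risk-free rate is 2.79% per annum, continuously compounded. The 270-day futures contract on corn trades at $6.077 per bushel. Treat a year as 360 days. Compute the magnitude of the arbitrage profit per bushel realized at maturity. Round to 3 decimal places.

Fair futures: F* = S·e^(carry·T), with carry = (r + u) = 0.0279 + 0.0246 = 0.0525
F* = 5.661 · e^(0.0525 × 270/360) = 5.661 · e^0.039375 = 5.661 × 1.040160 = $5.8883
Market $6.077 > fair $5.8883: forward overpriced → cash-and-carry (buy spot, short the forward).
At maturity, profit = |F_mkt − F*| = |6.077 − 5.8883| = $0.189 per bushel

$0.189 per bushel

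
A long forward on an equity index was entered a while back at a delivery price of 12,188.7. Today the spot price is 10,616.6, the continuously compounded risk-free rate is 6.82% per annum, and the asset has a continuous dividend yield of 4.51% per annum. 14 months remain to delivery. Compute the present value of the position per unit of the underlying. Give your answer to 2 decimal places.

Current fair forward for the remaining 14 months: F = S·e^((r − q)·T), (r − q) = 0.0682 − 0.0451 = 0.0231
F = 10616.6 · e^(0.0231 × 14/12) = 10616.6 × 1.02731644 = 10906.6077
Value of long forward = (F − K)·e^(−rT) = (10906.6077 − 12188.7) · e^(−0.0682·14/12)
= -1282.0923 × 0.92351645 = -1184.03

-1184.03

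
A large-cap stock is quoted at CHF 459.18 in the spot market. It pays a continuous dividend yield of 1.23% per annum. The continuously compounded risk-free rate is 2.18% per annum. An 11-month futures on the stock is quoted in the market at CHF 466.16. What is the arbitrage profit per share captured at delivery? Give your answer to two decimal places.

CHF 2.96 per share

Fair futures: F* = S·e^(carry·T), with carry = (r − q) = 0.0218 − 0.0123 = 0.0095
F* = 459.18 · e^(0.0095 × 11/12) = 459.18 · e^0.008708 = 459.18 × 1.008746 = CHF 463.1960
Market CHF 466.16 > fair CHF 463.1960: forward overpriced → cash-and-carry (buy spot, short the forward).
At maturity, profit = |F_mkt − F*| = |466.16 − 463.1960| = CHF 2.96 per share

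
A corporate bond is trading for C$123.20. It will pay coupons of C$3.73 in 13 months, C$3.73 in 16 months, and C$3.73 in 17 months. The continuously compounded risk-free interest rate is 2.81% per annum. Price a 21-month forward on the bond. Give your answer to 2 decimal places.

PV(coupons) I = 3.73·e^(−0.0281·13/12) + 3.73·e^(−0.0281·16/12) + 3.73·e^(−0.0281·17/12)
I = 3.6182 + 3.5928 + 3.5844 = 10.7954
F = (S − I)·e^(rT) = (123.20 − 10.7954) · e^(0.0281·21/12)
= 112.4046 · e^0.049175 = 112.4046 × 1.050404 = C$118.07

C$118.07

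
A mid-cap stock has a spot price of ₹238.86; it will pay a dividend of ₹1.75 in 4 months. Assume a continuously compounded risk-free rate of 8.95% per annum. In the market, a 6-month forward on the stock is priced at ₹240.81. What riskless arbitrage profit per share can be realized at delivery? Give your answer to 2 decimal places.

₹7.21 per share

PV(dividends) I = 1.75·e^(−0.0895·4/12) = 1.6986
Fair forward F* = (S − I)·e^(rT) = (238.86 − 1.6986)·e^0.044750 = 237.1614 × 1.045766 = 248.0153
Market ₹240.81 < fair 248.0153: forward underpriced → reverse cash-and-carry (short the stock, invest proceeds at r, pay the dividends, go long the forward).
Profit at T = |F_mkt − F*| = |240.81 − 248.0153| = ₹7.21 per share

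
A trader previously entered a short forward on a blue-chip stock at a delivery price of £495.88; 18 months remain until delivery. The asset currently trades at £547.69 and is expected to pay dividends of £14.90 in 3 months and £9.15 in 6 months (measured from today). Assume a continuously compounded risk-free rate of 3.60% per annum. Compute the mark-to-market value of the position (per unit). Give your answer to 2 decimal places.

PV(remaining dividends) I = 14.90·e^(−0.0360·3/12) + 9.15·e^(−0.0360·6/12) = 23.7533
Current forward F = (S − I)·e^(rT) = (547.69 − 23.7533)·e^(0.0360·18/12) = 523.9367 × 1.055485 = 553.0073
Value (long) = (F − K)·e^(−rT) = (553.0073 − 495.88) × 0.947432 = 54.1242
Short position value = −(long value) = -£54.12

-£54.12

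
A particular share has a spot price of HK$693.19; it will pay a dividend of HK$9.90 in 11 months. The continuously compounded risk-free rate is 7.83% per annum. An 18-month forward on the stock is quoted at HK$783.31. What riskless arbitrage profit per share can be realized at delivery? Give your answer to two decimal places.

HK$14.09 per share

PV(dividends) I = 9.90·e^(−0.0783·11/12) = 9.2143
Fair forward F* = (S − I)·e^(rT) = (693.19 − 9.2143)·e^0.117450 = 683.9757 × 1.124625 = 769.2162
Market HK$783.31 > fair 769.2162: forward overpriced → cash-and-carry (borrow at r, buy the stock and collect the dividends, short the forward).
Profit at T = |F_mkt − F*| = |783.31 − 769.2162| = HK$14.09 per share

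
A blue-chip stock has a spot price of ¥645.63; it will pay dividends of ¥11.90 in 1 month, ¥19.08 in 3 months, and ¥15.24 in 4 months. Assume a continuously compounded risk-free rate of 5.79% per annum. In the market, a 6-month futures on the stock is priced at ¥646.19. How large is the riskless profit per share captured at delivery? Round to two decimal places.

¥28.53 per share

PV(dividends) I = 11.90·e^(−0.0579·1/12) + 19.08·e^(−0.0579·3/12) + 15.24·e^(−0.0579·4/12) = 45.5972
Fair futures F* = (S − I)·e^(rT) = (645.63 − 45.5972)·e^0.028950 = 600.0328 × 1.029373 = 617.6576
Market ¥646.19 > fair 617.6576: forward overpriced → cash-and-carry (borrow at r, buy the stock and collect the dividends, short the forward).
Profit at T = |F_mkt − F*| = |646.19 − 617.6576| = ¥28.53 per share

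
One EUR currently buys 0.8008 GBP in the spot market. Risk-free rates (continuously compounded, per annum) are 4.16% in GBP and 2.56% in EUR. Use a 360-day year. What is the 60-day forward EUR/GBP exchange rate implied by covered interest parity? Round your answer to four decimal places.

0.8029

F = S·e^((r_GBP − r_EUR)T) = 0.8008 · e^((0.0416 − 0.0256) × 60/360)
= 0.8008 · e^0.002667 = 0.8008 × 1.002671
F = 0.8029 GBP per EUR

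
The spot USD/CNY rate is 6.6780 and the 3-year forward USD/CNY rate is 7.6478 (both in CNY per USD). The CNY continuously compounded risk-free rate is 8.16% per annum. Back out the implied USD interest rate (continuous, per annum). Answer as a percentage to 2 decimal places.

F = S·e^((r_CNY − r_USD)T) ⇒ r_USD = r_CNY − ln(F/S)/T
ln(7.6478/6.6780) = 0.135599; /(3) = 0.045200
r_USD = 0.0816 − 0.045200 = 0.036400
r_USD = 3.64%

3.64%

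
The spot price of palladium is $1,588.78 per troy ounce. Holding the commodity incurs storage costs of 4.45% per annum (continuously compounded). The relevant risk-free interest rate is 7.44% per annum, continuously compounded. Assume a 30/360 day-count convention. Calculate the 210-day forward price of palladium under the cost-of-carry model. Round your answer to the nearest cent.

Net carry = r + u − y = 0.0744 + 0.0445 − 0.0000 = 0.1189
F = S·e^((r+u−y)T) = 1588.78 · e^(0.1189 × 210/360) = 1588.78 · e^0.06935833
= 1588.78 × 1.07182021 = $1,702.89 per troy ounce

$1,702.89 per troy ounce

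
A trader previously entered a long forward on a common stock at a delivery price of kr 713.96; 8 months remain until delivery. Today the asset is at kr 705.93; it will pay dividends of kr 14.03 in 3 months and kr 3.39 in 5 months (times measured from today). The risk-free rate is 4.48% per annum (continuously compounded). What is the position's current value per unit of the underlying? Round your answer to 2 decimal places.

PV(remaining dividends) I = 14.03·e^(−0.0448·3/12) + 3.39·e^(−0.0448·5/12) = 17.2010
Current forward F = (S − I)·e^(rT) = (705.93 − 17.2010)·e^(0.0448·8/12) = 688.7290 × 1.030317 = 709.6092
Value (long) = (F − K)·e^(−rT) = (709.6092 − 713.96) × 0.970575 = -4.2228
Value = -kr 4.22

-kr 4.22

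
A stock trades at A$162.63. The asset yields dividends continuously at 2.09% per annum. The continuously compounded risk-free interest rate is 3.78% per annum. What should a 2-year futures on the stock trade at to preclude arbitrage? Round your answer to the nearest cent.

F = S·e^((r − q)T) = 162.63 · e^((0.0378 − 0.0209) × 2)
= 162.63 · e^0.033800 = 162.63 × 1.034378
F = A$168.22

A$168.22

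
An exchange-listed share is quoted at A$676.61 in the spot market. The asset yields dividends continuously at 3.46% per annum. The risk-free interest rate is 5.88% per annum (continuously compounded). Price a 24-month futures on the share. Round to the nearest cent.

A$710.16

F = S·e^((r − q)T) = 676.61 · e^((0.0588 − 0.0346) × 24/12)
= 676.61 · e^0.048400 = 676.61 × 1.049590
F = A$710.16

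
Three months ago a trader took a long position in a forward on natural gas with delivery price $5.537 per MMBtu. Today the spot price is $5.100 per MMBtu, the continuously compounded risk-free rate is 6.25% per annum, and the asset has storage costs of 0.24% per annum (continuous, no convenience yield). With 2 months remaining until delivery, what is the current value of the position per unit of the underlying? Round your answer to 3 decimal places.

Current fair forward for the remaining 2 months: F = S·e^((r + u)·T), (r + u) = 0.0625 + 0.0024 = 0.0649
F = 5.100 · e^(0.0649 × 2/12) = 5.100 × 1.010875 = 5.1555
Value of long forward = (F − K)·e^(−rT) = (5.1555 − 5.537) · e^(−0.0625·2/12)
= -0.3815 × 0.989637 = -0.378

-$0.378 per MMBtu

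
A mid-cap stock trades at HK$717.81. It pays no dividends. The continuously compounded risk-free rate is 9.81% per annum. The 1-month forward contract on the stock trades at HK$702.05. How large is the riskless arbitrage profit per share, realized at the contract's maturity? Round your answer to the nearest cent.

HK$21.65 per share

Fair forward: F* = S·e^(carry·T), with carry = r = 0.0981
F* = 717.81 · e^(0.0981 × 1/12) = 717.81 · e^0.008175 = 717.81 × 1.008209 = HK$723.7025
Market HK$702.05 < fair HK$723.7025: forward underpriced → reverse cash-and-carry (short spot, go long the forward).
At maturity, profit = |F_mkt − F*| = |702.05 − 723.7025| = HK$21.65 per share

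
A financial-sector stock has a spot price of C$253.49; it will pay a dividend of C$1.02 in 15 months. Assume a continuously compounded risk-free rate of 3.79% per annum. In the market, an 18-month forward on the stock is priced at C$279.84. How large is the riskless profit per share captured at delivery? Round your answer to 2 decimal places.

C$12.55 per share

PV(dividends) I = 1.02·e^(−0.0379·15/12) = 0.9728
Fair forward F* = (S − I)·e^(rT) = (253.49 − 0.9728)·e^0.056850 = 252.5172 × 1.058497 = 267.2887
Market C$279.84 > fair 267.2887: forward overpriced → cash-and-carry (borrow at r, buy the stock and collect the dividends, short the forward).
Profit at T = |F_mkt − F*| = |279.84 − 267.2887| = C$12.55 per share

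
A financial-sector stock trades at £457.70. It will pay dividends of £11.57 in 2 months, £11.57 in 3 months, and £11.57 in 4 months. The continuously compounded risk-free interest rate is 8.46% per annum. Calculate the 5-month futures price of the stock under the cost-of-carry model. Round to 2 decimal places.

PV(dividends) I = 11.57·e^(−0.0846·2/12) + 11.57·e^(−0.0846·3/12) + 11.57·e^(−0.0846·4/12)
I = 11.4080 + 11.3279 + 11.2483 = 33.9842
F = (S − I)·e^(rT) = (457.70 − 33.9842) · e^(0.0846·5/12)
= 423.7158 · e^0.035250 = 423.7158 × 1.035879 = £438.92

£438.92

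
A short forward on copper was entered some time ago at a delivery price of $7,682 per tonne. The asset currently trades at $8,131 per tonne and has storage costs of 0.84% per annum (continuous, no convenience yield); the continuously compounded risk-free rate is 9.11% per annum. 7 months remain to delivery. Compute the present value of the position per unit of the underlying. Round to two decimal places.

-$886.52 per tonne

Current fair forward for the remaining 7 months: F = S·e^((r + u)·T), (r + u) = 0.0911 + 0.0084 = 0.0995
F = 8131 · e^(0.0995 × 7/12) = 8131 × 1.05975915 = 8616.9016
Value of long forward = (F − K)·e^(−rT) = (8616.9016 − 7682) · e^(−0.0911·7/12)
= 934.9016 × 0.94824567 = 886.52
Short position value = −(long value) = -$886.52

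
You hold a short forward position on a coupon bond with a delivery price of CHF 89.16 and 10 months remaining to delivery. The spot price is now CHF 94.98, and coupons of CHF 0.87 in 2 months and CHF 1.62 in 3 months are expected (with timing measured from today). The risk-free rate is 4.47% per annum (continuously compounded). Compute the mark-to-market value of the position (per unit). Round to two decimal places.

PV(remaining coupons) I = 0.87·e^(−0.0447·2/12) + 1.62·e^(−0.0447·3/12) = 2.4655
Current forward F = (S − I)·e^(rT) = (94.98 − 2.4655)·e^(0.0447·10/12) = 92.5145 × 1.037952 = 96.0256
Value (long) = (F − K)·e^(−rT) = (96.0256 − 89.16) × 0.963435 = 6.6146
Short position value = −(long value) = -CHF 6.61

-CHF 6.61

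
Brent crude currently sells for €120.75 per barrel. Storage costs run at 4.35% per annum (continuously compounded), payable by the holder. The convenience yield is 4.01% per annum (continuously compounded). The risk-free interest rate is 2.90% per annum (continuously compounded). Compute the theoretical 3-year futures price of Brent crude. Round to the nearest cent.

€133.08 per barrel

Net carry = r + u − y = 0.0290 + 0.0435 − 0.0401 = 0.0324
F = S·e^((r+u−y)T) = 120.75 · e^(0.0324 × 3) = 120.75 · e^0.097200
= 120.75 × 1.102081 = €133.08 per barrel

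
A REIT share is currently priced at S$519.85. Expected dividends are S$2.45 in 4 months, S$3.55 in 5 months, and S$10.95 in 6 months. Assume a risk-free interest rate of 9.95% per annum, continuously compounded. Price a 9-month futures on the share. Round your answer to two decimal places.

S$542.68

PV(dividends) I = 2.45·e^(−0.0995·4/12) + 3.55·e^(−0.0995·5/12) + 10.95·e^(−0.0995·6/12)
I = 2.3701 + 3.4058 + 10.4186 = 16.1945
F = (S − I)·e^(rT) = (519.85 − 16.1945) · e^(0.0995·9/12)
= 503.6555 · e^0.074625 = 503.6555 × 1.077480 = S$542.68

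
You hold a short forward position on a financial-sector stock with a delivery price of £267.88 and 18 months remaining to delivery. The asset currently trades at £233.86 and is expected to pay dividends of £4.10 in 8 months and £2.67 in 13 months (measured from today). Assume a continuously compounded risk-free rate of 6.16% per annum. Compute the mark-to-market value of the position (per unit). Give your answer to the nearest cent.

PV(remaining dividends) I = 4.10·e^(−0.0616·8/12) + 2.67·e^(−0.0616·13/12) = 6.4327
Current forward F = (S − I)·e^(rT) = (233.86 − 6.4327)·e^(0.0616·18/12) = 227.4273 × 1.096803 = 249.4429
Value (long) = (F − K)·e^(−rT) = (249.4429 − 267.88) × 0.911740 = -16.8098
Short position value = −(long value) = £16.81

£16.81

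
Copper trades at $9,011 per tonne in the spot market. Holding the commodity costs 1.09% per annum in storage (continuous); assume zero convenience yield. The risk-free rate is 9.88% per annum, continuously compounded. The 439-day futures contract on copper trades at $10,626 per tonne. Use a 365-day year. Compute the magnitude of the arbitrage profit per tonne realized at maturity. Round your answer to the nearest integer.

$344 per tonne

Fair futures: F* = S·e^(carry·T), with carry = (r + u) = 0.0988 + 0.0109 = 0.1097
F* = 9011 · e^(0.1097 × 439/365) = 9011 · e^0.131941 = 9011 × 1.141041 = $10281.9205
Market $10626 > fair $10281.9205: forward overpriced → cash-and-carry (buy spot, short the forward).
At maturity, profit = |F_mkt − F*| = |10626 − 10281.9205| = $344 per tonne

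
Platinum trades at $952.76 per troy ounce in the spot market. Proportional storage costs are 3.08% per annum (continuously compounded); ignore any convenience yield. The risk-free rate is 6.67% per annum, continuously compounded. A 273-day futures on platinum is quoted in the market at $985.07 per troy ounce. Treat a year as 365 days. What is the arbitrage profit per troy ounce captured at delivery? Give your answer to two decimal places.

Fair futures: F* = S·e^(carry·T), with carry = (r + u) = 0.0667 + 0.0308 = 0.0975
F* = 952.76 · e^(0.0975 × 273/365) = 952.76 · e^0.072925 = 952.76 × 1.075650 = $1024.8363
Market $985.07 < fair $1024.8363: forward underpriced → reverse cash-and-carry (short spot, go long the forward).
At maturity, profit = |F_mkt − F*| = |985.07 − 1024.8363| = $39.77 per troy ounce

$39.77 per troy ounce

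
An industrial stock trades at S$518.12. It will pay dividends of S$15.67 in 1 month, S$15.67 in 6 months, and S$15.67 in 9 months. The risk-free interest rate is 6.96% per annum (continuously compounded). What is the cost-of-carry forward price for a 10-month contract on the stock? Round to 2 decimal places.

PV(dividends) I = 15.67·e^(−0.0696·1/12) + 15.67·e^(−0.0696·6/12) + 15.67·e^(−0.0696·9/12)
I = 15.5794 + 15.1341 + 14.8730 = 45.5865
F = (S − I)·e^(rT) = (518.12 − 45.5865) · e^(0.0696·10/12)
= 472.5335 · e^0.058000 = 472.5335 × 1.059715 = S$500.75

S$500.75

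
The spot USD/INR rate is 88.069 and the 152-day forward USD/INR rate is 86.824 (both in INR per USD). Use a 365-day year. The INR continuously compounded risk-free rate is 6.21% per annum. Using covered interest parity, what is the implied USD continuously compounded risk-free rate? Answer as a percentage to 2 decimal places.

9.63%

F = S·e^((r_INR − r_USD)T) ⇒ r_USD = r_INR − ln(F/S)/T
ln(86.824/88.069) = -0.014238; /(152/365) = -0.034190
r_USD = 0.0621 + 0.034190 = 0.096290
r_USD = 9.63%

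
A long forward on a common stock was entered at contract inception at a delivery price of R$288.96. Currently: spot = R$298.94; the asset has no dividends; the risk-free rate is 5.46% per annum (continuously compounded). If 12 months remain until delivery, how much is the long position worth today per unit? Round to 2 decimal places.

Current fair forward for the remaining 12 months: F = S·e^(r·T), r = 0.0546
F = 298.94 · e^(0.0546 × 12/12) = 298.94 × 1.056118 = 315.7159
Value of long forward = (F − K)·e^(−rT) = (315.7159 − 288.96) · e^(−0.0546·12/12)
= 26.7559 × 0.946864 = 25.33

R$25.33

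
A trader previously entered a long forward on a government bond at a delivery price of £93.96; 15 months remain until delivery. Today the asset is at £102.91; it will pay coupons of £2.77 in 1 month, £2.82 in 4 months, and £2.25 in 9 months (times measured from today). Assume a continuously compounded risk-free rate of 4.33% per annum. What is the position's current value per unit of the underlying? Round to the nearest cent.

PV(remaining coupons) I = 2.77·e^(−0.0433·1/12) + 2.82·e^(−0.0433·4/12) + 2.25·e^(−0.0433·9/12) = 7.7177
Current forward F = (S − I)·e^(rT) = (102.91 − 7.7177)·e^(0.0433·15/12) = 95.1923 × 1.055617 = 100.4866
Value (long) = (F − K)·e^(−rT) = (100.4866 − 93.96) × 0.947314 = 6.1827
Value = £6.18

£6.18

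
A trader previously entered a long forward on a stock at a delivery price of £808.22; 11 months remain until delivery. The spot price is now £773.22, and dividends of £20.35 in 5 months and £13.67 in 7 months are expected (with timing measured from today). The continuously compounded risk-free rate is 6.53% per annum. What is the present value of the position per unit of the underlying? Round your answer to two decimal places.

PV(remaining dividends) I = 20.35·e^(−0.0653·5/12) + 13.67·e^(−0.0653·7/12) = 32.9629
Current forward F = (S − I)·e^(rT) = (773.22 − 32.9629)·e^(0.0653·11/12) = 740.2571 × 1.061686 = 785.9206
Value (long) = (F − K)·e^(−rT) = (785.9206 − 808.22) × 0.941898 = -21.0038
Value = -£21.00

-£21.00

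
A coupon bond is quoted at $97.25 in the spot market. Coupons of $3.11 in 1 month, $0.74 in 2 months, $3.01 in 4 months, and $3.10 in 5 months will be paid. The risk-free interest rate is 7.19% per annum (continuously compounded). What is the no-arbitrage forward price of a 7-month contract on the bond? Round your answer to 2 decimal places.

$91.23

PV(coupons) I = 3.11·e^(−0.0719·1/12) + 0.74·e^(−0.0719·2/12) + 3.01·e^(−0.0719·4/12) + 3.10·e^(−0.0719·5/12)
I = 3.0914 + 0.7312 + 2.9387 + 3.0085 = 9.7698
F = (S − I)·e^(rT) = (97.25 − 9.7698) · e^(0.0719·7/12)
= 87.4802 · e^0.041942 = 87.4802 × 1.042834 = $91.23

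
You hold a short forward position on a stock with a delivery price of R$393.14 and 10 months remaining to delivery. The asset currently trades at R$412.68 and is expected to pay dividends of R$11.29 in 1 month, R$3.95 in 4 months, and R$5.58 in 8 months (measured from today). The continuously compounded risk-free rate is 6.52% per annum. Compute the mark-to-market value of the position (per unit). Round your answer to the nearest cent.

PV(remaining dividends) I = 11.29·e^(−0.0652·1/12) + 3.95·e^(−0.0652·4/12) + 5.58·e^(−0.0652·8/12) = 20.4366
Current forward F = (S − I)·e^(rT) = (412.68 − 20.4366)·e^(0.0652·10/12) = 392.2434 × 1.055836 = 414.1447
Value (long) = (F − K)·e^(−rT) = (414.1447 − 393.14) × 0.947116 = 19.8939
Short position value = −(long value) = -R$19.89

-R$19.89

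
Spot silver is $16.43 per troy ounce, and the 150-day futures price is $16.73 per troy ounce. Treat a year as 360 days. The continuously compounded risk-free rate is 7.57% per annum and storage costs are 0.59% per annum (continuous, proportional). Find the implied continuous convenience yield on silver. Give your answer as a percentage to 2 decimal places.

F = S·e^((r+u−y)T) ⇒ (r+u−y) = ln(F/S)/T
ln(16.73/16.43) = 0.018095; /T ⇒ 0.043428
y = r + u − ln(F/S)/T = 0.0757 + 0.0059 − 0.043428 = 0.038172
y = 3.82%

3.82%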